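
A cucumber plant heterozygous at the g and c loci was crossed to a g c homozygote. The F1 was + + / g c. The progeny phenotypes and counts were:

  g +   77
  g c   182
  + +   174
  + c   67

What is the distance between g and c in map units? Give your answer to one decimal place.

The recombinant classes are + c and g +: 67 + 77 = 144.
Recombination frequency = 144/500 = 0.2880 ≈ 28.8%, i.e. 28.8 map units.

28.8 map units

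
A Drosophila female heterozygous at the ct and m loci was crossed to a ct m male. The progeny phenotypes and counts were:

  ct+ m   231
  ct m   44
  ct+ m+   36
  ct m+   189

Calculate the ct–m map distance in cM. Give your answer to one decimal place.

The two most frequent classes, ct+ m (231) and ct m+ (189), are the parental types, so the F1 was ct+ m / ct m+.
The recombinant classes are ct+ m+ and ct m: 36 + 44 = 80.
Recombination frequency = 80/500 = 0.1600 ≈ 16.0%, i.e. 16.0 cM.

16.0 cM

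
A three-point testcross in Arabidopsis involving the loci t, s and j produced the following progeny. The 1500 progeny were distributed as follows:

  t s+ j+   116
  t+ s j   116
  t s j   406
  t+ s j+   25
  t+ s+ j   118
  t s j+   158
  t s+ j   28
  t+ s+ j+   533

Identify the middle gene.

s

The two most frequent reciprocal classes, t+ s+ j+ and t s j, are the parental types, so the F1 was t+ s+ j+ / t s j.
The two rarest classes, t+ s j+ and t s+ j, are the double crossovers. Comparing them with the parentals, only the s allele has switched, so s is the middle locus and the order is j – s – t.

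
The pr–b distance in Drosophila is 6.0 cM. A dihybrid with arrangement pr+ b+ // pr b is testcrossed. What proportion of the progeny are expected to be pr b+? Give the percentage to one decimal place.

3.0%

A map distance of 6.0 cM corresponds to a recombination frequency of 0.060.
The F1 is pr+ b+ / pr b, so pr b+ is a recombinant gamete class with expected frequency r/2 = 0.060/2 = 0.0300.
That is 0.0300 = 3.0% of the progeny.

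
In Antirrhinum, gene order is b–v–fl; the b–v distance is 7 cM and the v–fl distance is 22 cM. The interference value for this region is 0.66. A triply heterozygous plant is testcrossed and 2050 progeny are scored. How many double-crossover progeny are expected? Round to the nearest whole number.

Map distances give recombination frequencies of 0.070 and 0.220 for the two intervals.
With interference 0.66 (so coincidence = 0.34), expected double-crossover frequency = 0.070 × 0.220 × 0.34 = 0.00524.
Expected number = 0.00524 × 2050 = 10.73 ≈ 11.

11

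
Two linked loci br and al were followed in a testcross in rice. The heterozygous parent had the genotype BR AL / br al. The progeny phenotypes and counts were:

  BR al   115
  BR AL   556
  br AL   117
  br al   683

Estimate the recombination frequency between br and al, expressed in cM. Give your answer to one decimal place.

15.8 cM

The recombinant classes are BR al and br AL: 115 + 117 = 232.
Recombination frequency = 232/1471 = 0.1577 ≈ 15.8%, i.e. 15.8 cM.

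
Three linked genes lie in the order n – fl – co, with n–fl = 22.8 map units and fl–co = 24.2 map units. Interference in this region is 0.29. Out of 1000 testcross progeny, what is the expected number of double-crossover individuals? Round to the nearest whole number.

39

Map distances give recombination frequencies of 0.228 and 0.242 for the two intervals.
With interference 0.29 (so coincidence = 0.71), expected double-crossover frequency = 0.228 × 0.242 × 0.71 = 0.03917.
Expected number = 0.03917 × 1000 = 39.17 ≈ 39.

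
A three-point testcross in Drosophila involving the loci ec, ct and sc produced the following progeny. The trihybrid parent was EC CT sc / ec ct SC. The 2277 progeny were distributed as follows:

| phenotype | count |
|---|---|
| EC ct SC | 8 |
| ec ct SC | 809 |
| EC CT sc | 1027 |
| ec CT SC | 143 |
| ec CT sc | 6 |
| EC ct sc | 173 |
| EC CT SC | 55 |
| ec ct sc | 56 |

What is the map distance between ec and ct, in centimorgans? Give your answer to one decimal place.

14.5 centimorgans

The two rarest classes, ec CT sc and EC ct SC, are the double crossovers. Comparing them with the parentals, only the ec allele has switched, so ec is the middle locus and the order is ct – ec – sc.
Crossovers in the ct–ec interval produce the single-crossover classes EC ct sc and ec CT SC (173 + 143 = 316) plus the double crossovers (14).
RF(ct–ec) = (316 + 14) / 2277 = 330/2277 = 0.1449 → 14.5 centimorgans.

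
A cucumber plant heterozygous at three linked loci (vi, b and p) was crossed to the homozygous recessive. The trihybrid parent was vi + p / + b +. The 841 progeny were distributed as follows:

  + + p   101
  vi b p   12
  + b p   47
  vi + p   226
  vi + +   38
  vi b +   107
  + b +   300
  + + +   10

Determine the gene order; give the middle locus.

The two rarest classes, vi b p and + + +, are the double crossovers. Comparing them with the parentals, only the b allele has switched, so b is the middle locus and the order is p – b – vi.

b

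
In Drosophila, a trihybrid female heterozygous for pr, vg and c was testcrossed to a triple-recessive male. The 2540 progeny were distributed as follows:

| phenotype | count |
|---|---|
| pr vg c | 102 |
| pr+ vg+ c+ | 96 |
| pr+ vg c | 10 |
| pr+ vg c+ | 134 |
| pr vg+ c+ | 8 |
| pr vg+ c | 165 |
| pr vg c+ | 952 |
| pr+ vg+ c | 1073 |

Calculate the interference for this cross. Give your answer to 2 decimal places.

The two most frequent reciprocal classes, pr+ vg+ c and pr vg c+, are the parental types, so the F1 was pr+ vg+ c / pr vg c+.
The two rarest classes, pr+ vg c and pr vg+ c+, are the double crossovers. Comparing them with the parentals, only the vg allele has switched, so vg is the middle locus and the order is c – vg – pr.
c–vg: (198 + 18)/2540 = 0.0850; vg–pr: (299 + 18)/2540 = 0.1248.
Expected DCO frequency = 0.0850 × 0.1248 ≈ 0.01061; observed = 18/2540 ≈ 0.00709.
Coefficient of coincidence = 0.00709/0.01061 ≈ 0.67; interference = 1 − 0.67 = 0.33.

0.33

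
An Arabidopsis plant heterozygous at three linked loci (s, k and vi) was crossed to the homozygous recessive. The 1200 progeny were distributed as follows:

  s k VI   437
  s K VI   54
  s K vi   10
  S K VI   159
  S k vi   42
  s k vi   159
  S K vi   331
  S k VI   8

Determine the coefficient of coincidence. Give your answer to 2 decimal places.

0.56

The two most frequent reciprocal classes, s k VI and S K vi, are the parental types, so the F1 was s k VI / S K vi.
The two rarest classes, S k VI and s K vi, are the double crossovers. Comparing them with the parentals, only the s allele has switched, so s is the middle locus and the order is k – s – vi.
k–s: (96 + 18)/1200 = 0.0950; s–vi: (318 + 18)/1200 = 0.2800.
Expected DCO frequency = 0.0950 × 0.2800 ≈ 0.02660; observed = 18/1200 ≈ 0.01500.
Coefficient of coincidence = 0.01500/0.02660 ≈ 0.56.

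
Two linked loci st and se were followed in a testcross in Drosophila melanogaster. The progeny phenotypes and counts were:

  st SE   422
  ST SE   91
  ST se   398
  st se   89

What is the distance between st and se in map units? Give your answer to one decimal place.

The two most frequent classes, ST se (398) and st SE (422), are the parental types, so the F1 was ST se / st SE.
The recombinant classes are ST SE and st se: 91 + 89 = 180.
Recombination frequency = 180/1000 = 0.1800 ≈ 18.0%, i.e. 18.0 map units.

18.0 map units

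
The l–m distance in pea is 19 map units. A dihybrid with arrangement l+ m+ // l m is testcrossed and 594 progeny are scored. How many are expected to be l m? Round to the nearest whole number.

A map distance of 19 map units corresponds to a recombination frequency of 0.190.
The F1 is l+ m+ / l m, so l m is a parental gamete class with expected frequency (1 − r)/2 = 0.810/2 = 0.4050.
Expected number = 0.4050 × 594 = 240.57 ≈ 241.

241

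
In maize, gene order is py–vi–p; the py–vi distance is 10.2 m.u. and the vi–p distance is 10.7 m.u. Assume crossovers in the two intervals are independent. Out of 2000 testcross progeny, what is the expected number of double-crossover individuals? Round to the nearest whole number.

Map distances give recombination frequencies of 0.102 and 0.107 for the two intervals.
With no interference, expected double-crossover frequency = 0.102 × 0.107 = 0.01091.
Expected number = 0.01091 × 2000 = 21.83 ≈ 22.

22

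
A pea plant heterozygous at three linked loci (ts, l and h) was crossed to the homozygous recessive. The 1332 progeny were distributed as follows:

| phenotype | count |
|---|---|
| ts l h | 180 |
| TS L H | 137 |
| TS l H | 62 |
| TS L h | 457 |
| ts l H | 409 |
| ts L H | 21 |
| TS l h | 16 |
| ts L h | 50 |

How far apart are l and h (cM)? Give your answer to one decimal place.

The two most frequent reciprocal classes, ts l H and TS L h, are the parental types, so the F1 was ts l H / TS L h.
The two rarest classes, ts L H and TS l h, are the double crossovers. Comparing them with the parentals, only the l allele has switched, so l is the middle locus and the order is h – l – ts.
Crossovers in the h–l interval produce the single-crossover classes ts l h and TS L H (180 + 137 = 317) plus the double crossovers (37).
RF(h–l) = (317 + 37) / 1332 = 354/1332 = 0.2658 → 26.6 cM.

26.6 cM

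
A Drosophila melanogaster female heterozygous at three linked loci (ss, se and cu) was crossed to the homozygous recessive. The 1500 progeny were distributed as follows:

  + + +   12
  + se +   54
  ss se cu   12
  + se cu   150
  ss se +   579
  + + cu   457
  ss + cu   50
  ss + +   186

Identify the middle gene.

The two most frequent reciprocal classes, + + cu and ss se +, are the parental types, so the F1 was + + cu / ss se +.
The two rarest classes, + + + and ss se cu, are the double crossovers. Comparing them with the parentals, only the cu allele has switched, so cu is the middle locus and the order is se – cu – ss.

cu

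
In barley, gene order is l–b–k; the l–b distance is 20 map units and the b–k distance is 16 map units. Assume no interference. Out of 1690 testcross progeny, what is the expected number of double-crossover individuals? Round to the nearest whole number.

54

Map distances give recombination frequencies of 0.200 and 0.160 for the two intervals.
With no interference, expected double-crossover frequency = 0.200 × 0.160 = 0.03200.
Expected number = 0.03200 × 1690 = 54.08 ≈ 54.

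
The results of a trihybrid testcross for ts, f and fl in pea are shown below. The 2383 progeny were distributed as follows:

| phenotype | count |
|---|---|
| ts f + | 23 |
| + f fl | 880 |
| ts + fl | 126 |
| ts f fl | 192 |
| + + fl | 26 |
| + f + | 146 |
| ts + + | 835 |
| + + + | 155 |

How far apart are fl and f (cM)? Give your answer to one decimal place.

The two most frequent reciprocal classes, + f fl and ts + +, are the parental types, so the F1 was + f fl / ts + +.
The two rarest classes, + + fl and ts f +, are the double crossovers. Comparing them with the parentals, only the f allele has switched, so f is the middle locus and the order is ts – f – fl.
Crossovers in the f–fl interval produce the single-crossover classes + f + and ts + fl (146 + 126 = 272) plus the double crossovers (49).
RF(f–fl) = (272 + 49) / 2383 = 321/2383 = 0.1347 → 13.5 cM.

13.5 cM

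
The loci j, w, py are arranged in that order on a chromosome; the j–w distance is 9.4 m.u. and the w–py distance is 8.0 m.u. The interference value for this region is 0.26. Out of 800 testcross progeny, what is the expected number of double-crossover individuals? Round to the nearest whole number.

Map distances give recombination frequencies of 0.094 and 0.080 for the two intervals.
With interference 0.26 (so coincidence = 0.74), expected double-crossover frequency = 0.094 × 0.080 × 0.74 = 0.00556.
Expected number = 0.00556 × 800 = 4.45 ≈ 4.

4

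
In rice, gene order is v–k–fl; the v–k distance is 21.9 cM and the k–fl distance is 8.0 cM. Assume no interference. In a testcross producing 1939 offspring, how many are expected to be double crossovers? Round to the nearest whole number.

34

Map distances give recombination frequencies of 0.219 and 0.080 for the two intervals.
With no interference, expected double-crossover frequency = 0.219 × 0.080 = 0.01752.
Expected number = 0.01752 × 1939 = 33.97 ≈ 34.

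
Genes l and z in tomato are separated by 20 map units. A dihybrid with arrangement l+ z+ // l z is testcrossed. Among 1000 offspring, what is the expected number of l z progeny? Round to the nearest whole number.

A map distance of 20 map units corresponds to a recombination frequency of 0.200.
The F1 is l+ z+ / l z, so l z is a parental gamete class with expected frequency (1 − r)/2 = 0.800/2 = 0.4000.
Expected number = 0.4000 × 1000 = 400.00 ≈ 400.

400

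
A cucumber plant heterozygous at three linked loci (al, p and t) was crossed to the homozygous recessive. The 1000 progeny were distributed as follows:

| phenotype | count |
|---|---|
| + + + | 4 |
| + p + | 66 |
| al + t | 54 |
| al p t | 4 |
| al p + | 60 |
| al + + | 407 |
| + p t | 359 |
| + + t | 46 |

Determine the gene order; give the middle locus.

The two most frequent reciprocal classes, al + + and + p t, are the parental types, so the F1 was al + + / + p t.
The two rarest classes, + + + and al p t, are the double crossovers. Comparing them with the parentals, only the al allele has switched, so al is the middle locus and the order is p – al – t.

al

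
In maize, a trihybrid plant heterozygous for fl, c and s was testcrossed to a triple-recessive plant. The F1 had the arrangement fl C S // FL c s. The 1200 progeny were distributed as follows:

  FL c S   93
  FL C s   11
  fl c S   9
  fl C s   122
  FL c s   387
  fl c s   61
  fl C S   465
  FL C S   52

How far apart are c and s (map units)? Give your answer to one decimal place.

19.6 map units

The two rarest classes, fl c S and FL C s, are the double crossovers. Comparing them with the parentals, only the c allele has switched, so c is the middle locus and the order is s – c – fl.
Crossovers in the s–c interval produce the single-crossover classes fl C s and FL c S (122 + 93 = 215) plus the double crossovers (20).
RF(s–c) = (215 + 20) / 1200 = 235/1200 = 0.1958 → 19.6 map units.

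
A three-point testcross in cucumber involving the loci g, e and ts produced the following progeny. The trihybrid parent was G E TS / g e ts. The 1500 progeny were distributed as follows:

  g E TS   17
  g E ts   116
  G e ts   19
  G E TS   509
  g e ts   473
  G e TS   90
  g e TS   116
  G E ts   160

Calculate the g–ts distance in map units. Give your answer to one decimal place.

20.8 map units

The two rarest classes, g E TS and G e ts, are the double crossovers. Comparing them with the parentals, only the g allele has switched, so g is the middle locus and the order is e – g – ts.
Crossovers in the g–ts interval produce the single-crossover classes G E ts and g e TS (160 + 116 = 276) plus the double crossovers (36).
RF(g–ts) = (276 + 36) / 1500 = 312/1500 = 0.2080 → 20.8 map units.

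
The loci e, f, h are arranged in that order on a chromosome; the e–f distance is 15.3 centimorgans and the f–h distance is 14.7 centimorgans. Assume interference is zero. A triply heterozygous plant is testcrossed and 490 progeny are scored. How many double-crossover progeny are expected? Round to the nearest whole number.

Map distances give recombination frequencies of 0.153 and 0.147 for the two intervals.
With no interference, expected double-crossover frequency = 0.153 × 0.147 = 0.02249.
Expected number = 0.02249 × 490 = 11.02 ≈ 11.

11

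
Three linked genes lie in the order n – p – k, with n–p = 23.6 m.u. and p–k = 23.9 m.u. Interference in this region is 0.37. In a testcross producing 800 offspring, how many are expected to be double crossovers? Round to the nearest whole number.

Map distances give recombination frequencies of 0.236 and 0.239 for the two intervals.
With interference 0.37 (so coincidence = 0.63), expected double-crossover frequency = 0.236 × 0.239 × 0.63 = 0.03553.
Expected number = 0.03553 × 800 = 28.43 ≈ 28.

28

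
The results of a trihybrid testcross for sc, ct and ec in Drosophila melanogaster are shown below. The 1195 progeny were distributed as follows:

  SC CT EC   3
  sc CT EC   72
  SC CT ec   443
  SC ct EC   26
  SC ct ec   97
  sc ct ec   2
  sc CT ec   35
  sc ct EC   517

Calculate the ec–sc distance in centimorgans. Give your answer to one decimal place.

The two most frequent reciprocal classes, sc ct EC and SC CT ec, are the parental types, so the F1 was sc ct EC / SC CT ec.
The two rarest classes, sc ct ec and SC CT EC, are the double crossovers. Comparing them with the parentals, only the ec allele has switched, so ec is the middle locus and the order is sc – ec – ct.
Crossovers in the sc–ec interval produce the single-crossover classes SC ct EC and sc CT ec (26 + 35 = 61) plus the double crossovers (5).
RF(sc–ec) = (61 + 5) / 1195 = 66/1195 = 0.0552 → 5.5 centimorgans.

5.5 centimorgans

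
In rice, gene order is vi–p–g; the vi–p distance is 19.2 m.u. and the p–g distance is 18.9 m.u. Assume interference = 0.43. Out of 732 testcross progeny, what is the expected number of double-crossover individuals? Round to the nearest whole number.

15

Map distances give recombination frequencies of 0.192 and 0.189 for the two intervals.
With interference 0.43 (so coincidence = 0.57), expected double-crossover frequency = 0.192 × 0.189 × 0.57 = 0.02068.
Expected number = 0.02068 × 732 = 15.14 ≈ 15.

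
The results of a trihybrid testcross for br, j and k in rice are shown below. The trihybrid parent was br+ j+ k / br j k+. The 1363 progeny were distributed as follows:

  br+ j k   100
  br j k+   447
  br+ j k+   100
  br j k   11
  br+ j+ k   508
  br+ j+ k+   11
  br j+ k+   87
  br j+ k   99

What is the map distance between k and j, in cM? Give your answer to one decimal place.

The two rarest classes, br+ j+ k+ and br j k, are the double crossovers. Comparing them with the parentals, only the k allele has switched, so k is the middle locus and the order is br – k – j.
Crossovers in the k–j interval produce the single-crossover classes br+ j k and br j+ k+ (100 + 87 = 187) plus the double crossovers (22).
RF(k–j) = (187 + 22) / 1363 = 209/1363 = 0.1533 → 15.3 cM.

15.3 cM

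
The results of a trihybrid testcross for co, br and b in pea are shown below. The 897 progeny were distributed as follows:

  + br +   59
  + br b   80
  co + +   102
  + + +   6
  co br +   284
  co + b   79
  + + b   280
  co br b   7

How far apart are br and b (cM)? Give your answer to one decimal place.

The two most frequent reciprocal classes, + + b and co br +, are the parental types, so the F1 was + + b / co br +.
The two rarest classes, + + + and co br b, are the double crossovers. Comparing them with the parentals, only the b allele has switched, so b is the middle locus and the order is co – b – br.
Crossovers in the b–br interval produce the single-crossover classes + br b and co + + (80 + 102 = 182) plus the double crossovers (13).
RF(b–br) = (182 + 13) / 897 = 195/897 = 0.2174 → 21.7 cM.

21.7 cM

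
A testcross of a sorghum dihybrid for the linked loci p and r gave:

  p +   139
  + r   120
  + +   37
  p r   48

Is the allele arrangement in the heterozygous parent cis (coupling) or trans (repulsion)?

trans

The two most frequent classes are + r (120) and p + (139); these are the parental (non-recombinant) types.
So the F1 carried + r on one chromosome and p + on the other — the recessive alleles are on opposite chromosomes (trans / repulsion).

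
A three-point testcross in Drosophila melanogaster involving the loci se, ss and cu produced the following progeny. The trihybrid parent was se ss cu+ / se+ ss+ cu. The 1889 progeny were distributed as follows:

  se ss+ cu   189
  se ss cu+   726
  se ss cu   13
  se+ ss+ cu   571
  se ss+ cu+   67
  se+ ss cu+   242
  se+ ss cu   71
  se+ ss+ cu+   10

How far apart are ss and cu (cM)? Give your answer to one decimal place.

8.5 cM

The two rarest classes, se ss cu and se+ ss+ cu+, are the double crossovers. Comparing them with the parentals, only the cu allele has switched, so cu is the middle locus and the order is ss – cu – se.
Crossovers in the ss–cu interval produce the single-crossover classes se ss+ cu+ and se+ ss cu (67 + 71 = 138) plus the double crossovers (23).
RF(ss–cu) = (138 + 23) / 1889 = 161/1889 = 0.0852 → 8.5 cM.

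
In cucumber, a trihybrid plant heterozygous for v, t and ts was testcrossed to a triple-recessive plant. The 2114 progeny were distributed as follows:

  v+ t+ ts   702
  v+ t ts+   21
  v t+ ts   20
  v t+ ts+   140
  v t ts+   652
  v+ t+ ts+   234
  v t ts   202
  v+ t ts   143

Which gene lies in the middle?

The two most frequent reciprocal classes, v+ t+ ts and v t ts+, are the parental types, so the F1 was v+ t+ ts / v t ts+.
The two rarest classes, v t+ ts and v+ t ts+, are the double crossovers. Comparing them with the parentals, only the v allele has switched, so v is the middle locus and the order is t – v – ts.

v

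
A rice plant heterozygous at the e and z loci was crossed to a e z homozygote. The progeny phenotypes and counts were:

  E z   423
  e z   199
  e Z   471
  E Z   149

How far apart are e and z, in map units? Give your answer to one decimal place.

The two most frequent classes, E z (423) and e Z (471), are the parental types, so the F1 was E z / e Z.
The recombinant classes are E Z and e z: 149 + 199 = 348.
Recombination frequency = 348/1242 = 0.2802 ≈ 28.0%, i.e. 28.0 map units.

28.0 map units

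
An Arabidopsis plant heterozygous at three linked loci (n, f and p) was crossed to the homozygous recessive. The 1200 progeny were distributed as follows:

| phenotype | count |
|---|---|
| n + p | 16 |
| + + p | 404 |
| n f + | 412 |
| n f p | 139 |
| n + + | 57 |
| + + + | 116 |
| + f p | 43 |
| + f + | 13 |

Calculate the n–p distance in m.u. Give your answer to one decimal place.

23.7 m.u.

The two most frequent reciprocal classes, + + p and n f +, are the parental types, so the F1 was + + p / n f +.
The two rarest classes, n + p and + f +, are the double crossovers. Comparing them with the parentals, only the n allele has switched, so n is the middle locus and the order is p – n – f.
Crossovers in the p–n interval produce the single-crossover classes + + + and n f p (116 + 139 = 255) plus the double crossovers (29).
RF(p–n) = (255 + 29) / 1200 = 284/1200 = 0.2367 → 23.7 m.u.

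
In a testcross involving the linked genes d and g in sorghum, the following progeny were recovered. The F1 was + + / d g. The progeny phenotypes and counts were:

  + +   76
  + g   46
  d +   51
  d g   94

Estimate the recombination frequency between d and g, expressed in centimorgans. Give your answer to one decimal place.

The recombinant classes are + g and d +: 46 + 51 = 97.
Recombination frequency = 97/267 = 0.3633 ≈ 36.3%, i.e. 36.3 centimorgans.

36.3 centimorgans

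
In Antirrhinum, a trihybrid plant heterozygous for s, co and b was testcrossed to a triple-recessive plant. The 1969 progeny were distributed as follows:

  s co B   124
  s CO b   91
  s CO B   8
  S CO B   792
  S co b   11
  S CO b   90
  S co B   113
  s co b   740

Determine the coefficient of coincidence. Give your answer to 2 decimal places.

0.72

The two most frequent reciprocal classes, S CO B and s co b, are the parental types, so the F1 was S CO B / s co b.
The two rarest classes, s CO B and S co b, are the double crossovers. Comparing them with the parentals, only the s allele has switched, so s is the middle locus and the order is b – s – co.
b–s: (214 + 19)/1969 = 0.1183; s–co: (204 + 19)/1969 = 0.1133.
Expected DCO frequency = 0.1183 × 0.1133 ≈ 0.01340; observed = 19/1969 ≈ 0.00965.
Coefficient of coincidence = 0.00965/0.01340 ≈ 0.72.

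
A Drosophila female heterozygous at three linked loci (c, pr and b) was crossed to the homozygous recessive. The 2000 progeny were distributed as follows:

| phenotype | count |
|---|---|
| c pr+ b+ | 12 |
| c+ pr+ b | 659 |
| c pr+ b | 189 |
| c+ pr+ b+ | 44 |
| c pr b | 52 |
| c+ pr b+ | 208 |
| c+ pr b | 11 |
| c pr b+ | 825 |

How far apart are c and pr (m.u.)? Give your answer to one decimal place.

21.0 m.u.

The two most frequent reciprocal classes, c+ pr+ b and c pr b+, are the parental types, so the F1 was c+ pr+ b / c pr b+.
The two rarest classes, c+ pr b and c pr+ b+, are the double crossovers. Comparing them with the parentals, only the pr allele has switched, so pr is the middle locus and the order is b – pr – c.
Crossovers in the pr–c interval produce the single-crossover classes c pr+ b and c+ pr b+ (189 + 208 = 397) plus the double crossovers (23).
RF(pr–c) = (397 + 23) / 2000 = 420/2000 = 0.2100 → 21.0 m.u.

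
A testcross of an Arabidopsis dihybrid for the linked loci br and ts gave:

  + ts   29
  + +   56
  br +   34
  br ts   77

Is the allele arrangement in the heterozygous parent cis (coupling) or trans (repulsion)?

The two most frequent classes are + + (56) and br ts (77); these are the parental (non-recombinant) types.
So the F1 carried + + on one chromosome and br ts on the other — the recessive alleles are on the same chromosome (cis / coupling).

cis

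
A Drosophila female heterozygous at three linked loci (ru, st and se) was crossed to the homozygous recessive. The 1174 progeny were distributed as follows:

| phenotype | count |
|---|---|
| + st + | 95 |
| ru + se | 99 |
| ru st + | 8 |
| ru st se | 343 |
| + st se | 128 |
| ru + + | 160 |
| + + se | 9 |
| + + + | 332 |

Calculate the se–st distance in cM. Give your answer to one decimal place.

The two most frequent reciprocal classes, + + + and ru st se, are the parental types, so the F1 was + + + / ru st se.
The two rarest classes, + + se and ru st +, are the double crossovers. Comparing them with the parentals, only the se allele has switched, so se is the middle locus and the order is ru – se – st.
Crossovers in the se–st interval produce the single-crossover classes + st + and ru + se (95 + 99 = 194) plus the double crossovers (17).
RF(se–st) = (194 + 17) / 1174 = 211/1174 = 0.1797 → 18.0 cM.

18.0 cM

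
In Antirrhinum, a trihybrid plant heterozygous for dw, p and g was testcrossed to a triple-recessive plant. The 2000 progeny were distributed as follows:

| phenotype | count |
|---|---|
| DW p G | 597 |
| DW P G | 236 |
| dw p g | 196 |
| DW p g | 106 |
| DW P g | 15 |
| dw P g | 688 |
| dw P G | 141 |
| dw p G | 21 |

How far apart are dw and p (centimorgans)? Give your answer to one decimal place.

23.4 centimorgans

The two most frequent reciprocal classes, DW p G and dw P g, are the parental types, so the F1 was DW p G / dw P g.
The two rarest classes, dw p G and DW P g, are the double crossovers. Comparing them with the parentals, only the dw allele has switched, so dw is the middle locus and the order is p – dw – g.
Crossovers in the p–dw interval produce the single-crossover classes DW P G and dw p g (236 + 196 = 432) plus the double crossovers (36).
RF(p–dw) = (432 + 36) / 2000 = 468/2000 = 0.2340 → 23.4 centimorgans.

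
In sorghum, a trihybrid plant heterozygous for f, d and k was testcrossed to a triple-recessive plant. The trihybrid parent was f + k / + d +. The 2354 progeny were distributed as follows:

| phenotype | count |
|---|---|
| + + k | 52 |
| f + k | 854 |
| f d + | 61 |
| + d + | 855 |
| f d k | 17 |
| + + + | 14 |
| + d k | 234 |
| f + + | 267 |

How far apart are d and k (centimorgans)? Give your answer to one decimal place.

The two rarest classes, f d k and + + +, are the double crossovers. Comparing them with the parentals, only the d allele has switched, so d is the middle locus and the order is f – d – k.
Crossovers in the d–k interval produce the single-crossover classes f + + and + d k (267 + 234 = 501) plus the double crossovers (31).
RF(d–k) = (501 + 31) / 2354 = 532/2354 = 0.2260 → 22.6 centimorgans.

22.6 centimorgans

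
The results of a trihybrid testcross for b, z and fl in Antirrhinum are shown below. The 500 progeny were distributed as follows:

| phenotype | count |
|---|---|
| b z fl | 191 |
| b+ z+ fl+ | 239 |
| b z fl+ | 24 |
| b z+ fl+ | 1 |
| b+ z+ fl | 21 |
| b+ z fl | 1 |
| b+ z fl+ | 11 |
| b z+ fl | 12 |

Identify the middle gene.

The two most frequent reciprocal classes, b+ z+ fl+ and b z fl, are the parental types, so the F1 was b+ z+ fl+ / b z fl.
The two rarest classes, b z+ fl+ and b+ z fl, are the double crossovers. Comparing them with the parentals, only the b allele has switched, so b is the middle locus and the order is fl – b – z.

b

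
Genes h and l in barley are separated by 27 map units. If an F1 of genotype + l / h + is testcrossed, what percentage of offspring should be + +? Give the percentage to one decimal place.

13.5%

A map distance of 27 map units corresponds to a recombination frequency of 0.270.
The F1 is + l / h +, so + + is a recombinant gamete class with expected frequency r/2 = 0.270/2 = 0.1350.
That is 0.1350 = 13.5% of the progeny.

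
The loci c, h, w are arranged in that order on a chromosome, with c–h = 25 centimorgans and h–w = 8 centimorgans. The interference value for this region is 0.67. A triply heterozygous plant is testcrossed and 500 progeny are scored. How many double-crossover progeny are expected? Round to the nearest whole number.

3

Map distances give recombination frequencies of 0.250 and 0.080 for the two intervals.
With interference 0.67 (so coincidence = 0.33), expected double-crossover frequency = 0.250 × 0.080 × 0.33 = 0.00660.
Expected number = 0.00660 × 500 = 3.30 ≈ 3.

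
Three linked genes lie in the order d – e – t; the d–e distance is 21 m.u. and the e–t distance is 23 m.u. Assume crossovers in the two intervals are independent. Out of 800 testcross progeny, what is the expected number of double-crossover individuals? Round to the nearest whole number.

Map distances give recombination frequencies of 0.210 and 0.230 for the two intervals.
With no interference, expected double-crossover frequency = 0.210 × 0.230 = 0.04830.
Expected number = 0.04830 × 800 = 38.64 ≈ 39.

39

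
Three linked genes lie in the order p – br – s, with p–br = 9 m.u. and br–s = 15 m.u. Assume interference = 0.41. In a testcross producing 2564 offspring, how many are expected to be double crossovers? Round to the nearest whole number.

Map distances give recombination frequencies of 0.090 and 0.150 for the two intervals.
With interference 0.41 (so coincidence = 0.59), expected double-crossover frequency = 0.090 × 0.150 × 0.59 = 0.00797.
Expected number = 0.00797 × 2564 = 20.42 ≈ 20.

20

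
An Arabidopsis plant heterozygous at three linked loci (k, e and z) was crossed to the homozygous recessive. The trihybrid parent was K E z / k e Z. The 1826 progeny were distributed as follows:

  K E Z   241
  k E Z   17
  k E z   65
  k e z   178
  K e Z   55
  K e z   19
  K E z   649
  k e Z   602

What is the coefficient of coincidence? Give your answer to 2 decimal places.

The two rarest classes, K e z and k E Z, are the double crossovers. Comparing them with the parentals, only the e allele has switched, so e is the middle locus and the order is k – e – z.
k–e: (120 + 36)/1826 = 0.0854; e–z: (419 + 36)/1826 = 0.2492.
Expected DCO frequency = 0.0854 × 0.2492 ≈ 0.02128; observed = 36/1826 ≈ 0.01972.
Coefficient of coincidence = 0.01972/0.02128 ≈ 0.93.

0.93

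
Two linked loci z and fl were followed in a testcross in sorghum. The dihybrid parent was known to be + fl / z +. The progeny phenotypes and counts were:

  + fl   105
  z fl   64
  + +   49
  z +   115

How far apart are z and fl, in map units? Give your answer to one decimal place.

The recombinant classes are + + and z fl: 49 + 64 = 113.
Recombination frequency = 113/333 = 0.3393 ≈ 33.9%, i.e. 33.9 map units.

33.9 map units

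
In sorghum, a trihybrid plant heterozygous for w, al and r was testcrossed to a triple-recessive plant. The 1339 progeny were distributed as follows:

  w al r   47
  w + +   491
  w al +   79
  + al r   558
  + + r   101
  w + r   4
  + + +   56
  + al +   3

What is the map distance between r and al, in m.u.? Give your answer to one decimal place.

The two most frequent reciprocal classes, + al r and w + +, are the parental types, so the F1 was + al r / w + +.
The two rarest classes, + al + and w + r, are the double crossovers. Comparing them with the parentals, only the r allele has switched, so r is the middle locus and the order is al – r – w.
Crossovers in the al–r interval produce the single-crossover classes + + r and w al + (101 + 79 = 180) plus the double crossovers (7).
RF(al–r) = (180 + 7) / 1339 = 187/1339 = 0.1397 → 14.0 m.u.

14.0 m.u.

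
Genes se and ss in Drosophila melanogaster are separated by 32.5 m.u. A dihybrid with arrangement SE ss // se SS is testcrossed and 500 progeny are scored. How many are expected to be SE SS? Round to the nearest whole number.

81

A map distance of 32.5 m.u. corresponds to a recombination frequency of 0.325.
The F1 is SE ss / se SS, so SE SS is a recombinant gamete class with expected frequency r/2 = 0.325/2 = 0.1625.
Expected number = 0.1625 × 500 = 81.25 ≈ 81.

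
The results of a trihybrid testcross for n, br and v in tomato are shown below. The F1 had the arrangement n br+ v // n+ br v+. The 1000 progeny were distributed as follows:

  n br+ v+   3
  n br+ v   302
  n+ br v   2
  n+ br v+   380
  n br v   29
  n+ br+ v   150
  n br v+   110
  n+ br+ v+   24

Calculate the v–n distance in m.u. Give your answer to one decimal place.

26.5 m.u.

The two rarest classes, n br+ v+ and n+ br v, are the double crossovers. Comparing them with the parentals, only the v allele has switched, so v is the middle locus and the order is n – v – br.
Crossovers in the n–v interval produce the single-crossover classes n+ br+ v and n br v+ (150 + 110 = 260) plus the double crossovers (5).
RF(n–v) = (260 + 5) / 1000 = 265/1000 = 0.2650 → 26.5 m.u.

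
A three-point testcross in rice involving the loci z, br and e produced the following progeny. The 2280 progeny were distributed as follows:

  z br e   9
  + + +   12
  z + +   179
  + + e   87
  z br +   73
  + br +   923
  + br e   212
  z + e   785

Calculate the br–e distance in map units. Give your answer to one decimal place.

The two most frequent reciprocal classes, z + e and + br +, are the parental types, so the F1 was z + e / + br +.
The two rarest classes, z br e and + + +, are the double crossovers. Comparing them with the parentals, only the br allele has switched, so br is the middle locus and the order is z – br – e.
Crossovers in the br–e interval produce the single-crossover classes z + + and + br e (179 + 212 = 391) plus the double crossovers (21).
RF(br–e) = (391 + 21) / 2280 = 412/2280 = 0.1807 → 18.1 map units.

18.1 map units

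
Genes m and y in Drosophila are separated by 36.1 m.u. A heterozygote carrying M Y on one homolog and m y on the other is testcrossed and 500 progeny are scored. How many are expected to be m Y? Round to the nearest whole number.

A map distance of 36.1 m.u. corresponds to a recombination frequency of 0.361.
The F1 is M Y / m y, so m Y is a recombinant gamete class with expected frequency r/2 = 0.361/2 = 0.1805.
Expected number = 0.1805 × 500 = 90.25 ≈ 90.

90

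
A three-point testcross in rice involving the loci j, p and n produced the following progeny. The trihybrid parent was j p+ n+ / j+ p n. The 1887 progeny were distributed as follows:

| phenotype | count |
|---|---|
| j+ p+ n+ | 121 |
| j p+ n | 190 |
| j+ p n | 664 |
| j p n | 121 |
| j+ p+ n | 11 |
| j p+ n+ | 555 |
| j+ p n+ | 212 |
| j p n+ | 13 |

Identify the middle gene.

p

The two rarest classes, j p n+ and j+ p+ n, are the double crossovers. Comparing them with the parentals, only the p allele has switched, so p is the middle locus and the order is j – p – n.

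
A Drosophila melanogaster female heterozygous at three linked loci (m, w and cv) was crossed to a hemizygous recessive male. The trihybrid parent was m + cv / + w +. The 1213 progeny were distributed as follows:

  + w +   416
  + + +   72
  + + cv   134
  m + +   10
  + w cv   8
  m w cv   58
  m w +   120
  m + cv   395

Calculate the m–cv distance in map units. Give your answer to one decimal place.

The two rarest classes, m + + and + w cv, are the double crossovers. Comparing them with the parentals, only the cv allele has switched, so cv is the middle locus and the order is m – cv – w.
Crossovers in the m–cv interval produce the single-crossover classes + + cv and m w + (134 + 120 = 254) plus the double crossovers (18).
RF(m–cv) = (254 + 18) / 1213 = 272/1213 = 0.2242 → 22.4 map units.

22.4 map units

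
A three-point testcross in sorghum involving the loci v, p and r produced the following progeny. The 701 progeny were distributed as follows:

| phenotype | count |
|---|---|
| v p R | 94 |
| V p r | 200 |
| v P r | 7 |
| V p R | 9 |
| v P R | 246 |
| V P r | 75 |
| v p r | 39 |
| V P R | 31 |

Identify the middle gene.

r

The two most frequent reciprocal classes, V p r and v P R, are the parental types, so the F1 was V p r / v P R.
The two rarest classes, V p R and v P r, are the double crossovers. Comparing them with the parentals, only the r allele has switched, so r is the middle locus and the order is p – r – v.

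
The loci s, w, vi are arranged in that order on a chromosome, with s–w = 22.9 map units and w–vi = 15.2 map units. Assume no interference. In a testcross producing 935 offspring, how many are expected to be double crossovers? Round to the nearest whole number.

33

Map distances give recombination frequencies of 0.229 and 0.152 for the two intervals.
With no interference, expected double-crossover frequency = 0.229 × 0.152 = 0.03481.
Expected number = 0.03481 × 935 = 32.55 ≈ 33.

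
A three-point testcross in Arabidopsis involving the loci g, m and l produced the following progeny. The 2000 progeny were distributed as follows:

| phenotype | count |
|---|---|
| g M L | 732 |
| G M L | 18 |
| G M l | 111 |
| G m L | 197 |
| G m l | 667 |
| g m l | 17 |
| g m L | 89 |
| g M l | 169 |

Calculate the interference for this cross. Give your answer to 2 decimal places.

0.26

The two most frequent reciprocal classes, g M L and G m l, are the parental types, so the F1 was g M L / G m l.
The two rarest classes, G M L and g m l, are the double crossovers. Comparing them with the parentals, only the g allele has switched, so g is the middle locus and the order is l – g – m.
l–g: (366 + 35)/2000 = 0.2005; g–m: (200 + 35)/2000 = 0.1175.
Expected DCO frequency = 0.2005 × 0.1175 ≈ 0.02356; observed = 35/2000 ≈ 0.01750.
Coefficient of coincidence = 0.01750/0.02356 ≈ 0.74; interference = 1 − 0.74 = 0.26.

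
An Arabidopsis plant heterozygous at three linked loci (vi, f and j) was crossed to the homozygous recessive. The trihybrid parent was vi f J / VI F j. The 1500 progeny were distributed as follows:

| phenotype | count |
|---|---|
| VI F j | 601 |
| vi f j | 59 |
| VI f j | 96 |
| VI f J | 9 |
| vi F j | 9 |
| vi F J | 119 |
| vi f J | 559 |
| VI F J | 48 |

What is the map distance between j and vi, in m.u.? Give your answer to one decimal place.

The two rarest classes, VI f J and vi F j, are the double crossovers. Comparing them with the parentals, only the vi allele has switched, so vi is the middle locus and the order is j – vi – f.
Crossovers in the j–vi interval produce the single-crossover classes vi f j and VI F J (59 + 48 = 107) plus the double crossovers (18).
RF(j–vi) = (107 + 18) / 1500 = 125/1500 = 0.0833 → 8.3 m.u.

8.3 m.u.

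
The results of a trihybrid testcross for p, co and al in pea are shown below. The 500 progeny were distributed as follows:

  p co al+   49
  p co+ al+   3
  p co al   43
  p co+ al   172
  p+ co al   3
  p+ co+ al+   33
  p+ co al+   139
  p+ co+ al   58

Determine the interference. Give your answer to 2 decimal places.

0.68

The two most frequent reciprocal classes, p+ co al+ and p co+ al, are the parental types, so the F1 was p+ co al+ / p co+ al.
The two rarest classes, p+ co al and p co+ al+, are the double crossovers. Comparing them with the parentals, only the al allele has switched, so al is the middle locus and the order is co – al – p.
co–al: (76 + 6)/500 = 0.1640; al–p: (107 + 6)/500 = 0.2260.
Expected DCO frequency = 0.1640 × 0.2260 ≈ 0.03706; observed = 6/500 ≈ 0.01200.
Coefficient of coincidence = 0.01200/0.03706 ≈ 0.32; interference = 1 − 0.32 = 0.68.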